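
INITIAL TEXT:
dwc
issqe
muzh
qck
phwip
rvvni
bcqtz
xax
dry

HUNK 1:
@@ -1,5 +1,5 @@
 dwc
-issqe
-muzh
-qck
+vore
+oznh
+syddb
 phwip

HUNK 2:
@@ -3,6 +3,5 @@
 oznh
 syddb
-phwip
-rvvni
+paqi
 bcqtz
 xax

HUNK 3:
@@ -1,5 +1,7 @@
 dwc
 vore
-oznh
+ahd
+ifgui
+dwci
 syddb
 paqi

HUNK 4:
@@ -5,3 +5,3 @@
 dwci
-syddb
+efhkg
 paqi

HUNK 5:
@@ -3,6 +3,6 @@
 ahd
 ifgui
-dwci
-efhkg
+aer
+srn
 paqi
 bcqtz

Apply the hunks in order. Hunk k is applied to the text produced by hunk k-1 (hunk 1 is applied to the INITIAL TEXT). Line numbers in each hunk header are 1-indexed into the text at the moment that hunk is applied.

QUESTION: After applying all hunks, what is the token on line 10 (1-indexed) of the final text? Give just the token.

Hunk 1: at line 1 remove [issqe,muzh,qck] add [vore,oznh,syddb] -> 9 lines: dwc vore oznh syddb phwip rvvni bcqtz xax dry
Hunk 2: at line 3 remove [phwip,rvvni] add [paqi] -> 8 lines: dwc vore oznh syddb paqi bcqtz xax dry
Hunk 3: at line 1 remove [oznh] add [ahd,ifgui,dwci] -> 10 lines: dwc vore ahd ifgui dwci syddb paqi bcqtz xax dry
Hunk 4: at line 5 remove [syddb] add [efhkg] -> 10 lines: dwc vore ahd ifgui dwci efhkg paqi bcqtz xax dry
Hunk 5: at line 3 remove [dwci,efhkg] add [aer,srn] -> 10 lines: dwc vore ahd ifgui aer srn paqi bcqtz xax dry
Final line 10: dry

Answer: dry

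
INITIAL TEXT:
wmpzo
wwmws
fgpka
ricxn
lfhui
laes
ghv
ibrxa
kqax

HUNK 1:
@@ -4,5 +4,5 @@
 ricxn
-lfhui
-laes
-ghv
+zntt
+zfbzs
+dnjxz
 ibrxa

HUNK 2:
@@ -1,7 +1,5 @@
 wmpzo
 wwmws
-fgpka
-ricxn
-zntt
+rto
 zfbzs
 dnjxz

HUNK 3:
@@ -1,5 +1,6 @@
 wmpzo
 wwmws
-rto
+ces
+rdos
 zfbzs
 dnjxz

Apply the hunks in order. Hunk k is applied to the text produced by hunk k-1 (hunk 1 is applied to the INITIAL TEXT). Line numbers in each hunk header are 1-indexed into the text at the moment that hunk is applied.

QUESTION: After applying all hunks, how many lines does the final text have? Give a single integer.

Answer: 8

Derivation:
Hunk 1: at line 4 remove [lfhui,laes,ghv] add [zntt,zfbzs,dnjxz] -> 9 lines: wmpzo wwmws fgpka ricxn zntt zfbzs dnjxz ibrxa kqax
Hunk 2: at line 1 remove [fgpka,ricxn,zntt] add [rto] -> 7 lines: wmpzo wwmws rto zfbzs dnjxz ibrxa kqax
Hunk 3: at line 1 remove [rto] add [ces,rdos] -> 8 lines: wmpzo wwmws ces rdos zfbzs dnjxz ibrxa kqax
Final line count: 8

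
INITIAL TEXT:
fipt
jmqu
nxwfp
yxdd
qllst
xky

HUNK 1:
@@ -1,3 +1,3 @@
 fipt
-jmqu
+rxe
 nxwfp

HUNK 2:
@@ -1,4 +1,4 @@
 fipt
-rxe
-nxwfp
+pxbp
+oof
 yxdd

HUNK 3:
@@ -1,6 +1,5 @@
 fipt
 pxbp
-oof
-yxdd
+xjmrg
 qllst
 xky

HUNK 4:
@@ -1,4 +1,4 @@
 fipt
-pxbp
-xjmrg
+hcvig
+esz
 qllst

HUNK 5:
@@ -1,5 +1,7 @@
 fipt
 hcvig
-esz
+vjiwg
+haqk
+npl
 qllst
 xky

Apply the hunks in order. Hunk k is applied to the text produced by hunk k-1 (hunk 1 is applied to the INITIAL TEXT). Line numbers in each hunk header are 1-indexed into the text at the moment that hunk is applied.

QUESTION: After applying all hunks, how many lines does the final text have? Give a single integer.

Hunk 1: at line 1 remove [jmqu] add [rxe] -> 6 lines: fipt rxe nxwfp yxdd qllst xky
Hunk 2: at line 1 remove [rxe,nxwfp] add [pxbp,oof] -> 6 lines: fipt pxbp oof yxdd qllst xky
Hunk 3: at line 1 remove [oof,yxdd] add [xjmrg] -> 5 lines: fipt pxbp xjmrg qllst xky
Hunk 4: at line 1 remove [pxbp,xjmrg] add [hcvig,esz] -> 5 lines: fipt hcvig esz qllst xky
Hunk 5: at line 1 remove [esz] add [vjiwg,haqk,npl] -> 7 lines: fipt hcvig vjiwg haqk npl qllst xky
Final line count: 7

Answer: 7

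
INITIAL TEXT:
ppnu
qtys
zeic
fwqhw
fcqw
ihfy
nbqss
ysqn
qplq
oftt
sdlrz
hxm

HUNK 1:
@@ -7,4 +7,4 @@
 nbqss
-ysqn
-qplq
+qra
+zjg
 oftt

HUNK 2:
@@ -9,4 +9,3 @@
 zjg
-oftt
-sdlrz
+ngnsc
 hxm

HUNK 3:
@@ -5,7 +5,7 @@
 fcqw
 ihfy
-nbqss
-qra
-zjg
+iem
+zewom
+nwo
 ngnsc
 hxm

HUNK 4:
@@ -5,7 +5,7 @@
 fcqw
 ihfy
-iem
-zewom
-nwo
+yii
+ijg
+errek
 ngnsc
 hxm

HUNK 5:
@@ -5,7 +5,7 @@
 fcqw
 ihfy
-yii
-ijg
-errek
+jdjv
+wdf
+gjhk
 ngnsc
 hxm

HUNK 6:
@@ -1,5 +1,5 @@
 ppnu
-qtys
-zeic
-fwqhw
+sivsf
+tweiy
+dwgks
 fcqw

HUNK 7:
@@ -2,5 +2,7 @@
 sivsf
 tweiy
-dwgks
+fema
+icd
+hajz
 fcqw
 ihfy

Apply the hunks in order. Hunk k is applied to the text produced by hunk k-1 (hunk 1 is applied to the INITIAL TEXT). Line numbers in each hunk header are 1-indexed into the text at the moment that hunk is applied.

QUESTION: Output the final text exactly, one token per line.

Answer: ppnu
sivsf
tweiy
fema
icd
hajz
fcqw
ihfy
jdjv
wdf
gjhk
ngnsc
hxm

Derivation:
Hunk 1: at line 7 remove [ysqn,qplq] add [qra,zjg] -> 12 lines: ppnu qtys zeic fwqhw fcqw ihfy nbqss qra zjg oftt sdlrz hxm
Hunk 2: at line 9 remove [oftt,sdlrz] add [ngnsc] -> 11 lines: ppnu qtys zeic fwqhw fcqw ihfy nbqss qra zjg ngnsc hxm
Hunk 3: at line 5 remove [nbqss,qra,zjg] add [iem,zewom,nwo] -> 11 lines: ppnu qtys zeic fwqhw fcqw ihfy iem zewom nwo ngnsc hxm
Hunk 4: at line 5 remove [iem,zewom,nwo] add [yii,ijg,errek] -> 11 lines: ppnu qtys zeic fwqhw fcqw ihfy yii ijg errek ngnsc hxm
Hunk 5: at line 5 remove [yii,ijg,errek] add [jdjv,wdf,gjhk] -> 11 lines: ppnu qtys zeic fwqhw fcqw ihfy jdjv wdf gjhk ngnsc hxm
Hunk 6: at line 1 remove [qtys,zeic,fwqhw] add [sivsf,tweiy,dwgks] -> 11 lines: ppnu sivsf tweiy dwgks fcqw ihfy jdjv wdf gjhk ngnsc hxm
Hunk 7: at line 2 remove [dwgks] add [fema,icd,hajz] -> 13 lines: ppnu sivsf tweiy fema icd hajz fcqw ihfy jdjv wdf gjhk ngnsc hxm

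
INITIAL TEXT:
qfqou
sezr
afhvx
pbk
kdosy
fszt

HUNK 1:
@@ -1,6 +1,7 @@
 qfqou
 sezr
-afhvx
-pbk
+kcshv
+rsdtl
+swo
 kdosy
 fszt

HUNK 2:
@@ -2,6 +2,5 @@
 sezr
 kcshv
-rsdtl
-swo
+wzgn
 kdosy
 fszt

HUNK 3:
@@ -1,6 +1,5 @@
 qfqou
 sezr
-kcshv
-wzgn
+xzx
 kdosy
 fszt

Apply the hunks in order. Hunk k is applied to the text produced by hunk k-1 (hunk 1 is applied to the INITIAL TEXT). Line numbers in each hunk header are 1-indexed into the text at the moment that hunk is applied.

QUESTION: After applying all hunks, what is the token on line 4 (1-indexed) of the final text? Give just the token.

Hunk 1: at line 1 remove [afhvx,pbk] add [kcshv,rsdtl,swo] -> 7 lines: qfqou sezr kcshv rsdtl swo kdosy fszt
Hunk 2: at line 2 remove [rsdtl,swo] add [wzgn] -> 6 lines: qfqou sezr kcshv wzgn kdosy fszt
Hunk 3: at line 1 remove [kcshv,wzgn] add [xzx] -> 5 lines: qfqou sezr xzx kdosy fszt
Final line 4: kdosy

Answer: kdosy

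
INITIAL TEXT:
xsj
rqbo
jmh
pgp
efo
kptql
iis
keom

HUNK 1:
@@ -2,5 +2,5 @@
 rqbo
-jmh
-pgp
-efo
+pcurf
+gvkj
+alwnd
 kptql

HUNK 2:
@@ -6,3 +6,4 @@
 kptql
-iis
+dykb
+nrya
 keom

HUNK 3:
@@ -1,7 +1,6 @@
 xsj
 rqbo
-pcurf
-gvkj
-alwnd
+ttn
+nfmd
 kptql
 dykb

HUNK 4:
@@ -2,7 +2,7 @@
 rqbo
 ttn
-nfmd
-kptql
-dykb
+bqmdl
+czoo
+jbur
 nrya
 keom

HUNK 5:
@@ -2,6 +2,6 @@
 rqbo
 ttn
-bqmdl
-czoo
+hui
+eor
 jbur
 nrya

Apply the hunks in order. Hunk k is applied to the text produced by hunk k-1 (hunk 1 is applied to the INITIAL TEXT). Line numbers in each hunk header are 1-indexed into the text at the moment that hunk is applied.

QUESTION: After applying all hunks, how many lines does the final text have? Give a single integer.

Hunk 1: at line 2 remove [jmh,pgp,efo] add [pcurf,gvkj,alwnd] -> 8 lines: xsj rqbo pcurf gvkj alwnd kptql iis keom
Hunk 2: at line 6 remove [iis] add [dykb,nrya] -> 9 lines: xsj rqbo pcurf gvkj alwnd kptql dykb nrya keom
Hunk 3: at line 1 remove [pcurf,gvkj,alwnd] add [ttn,nfmd] -> 8 lines: xsj rqbo ttn nfmd kptql dykb nrya keom
Hunk 4: at line 2 remove [nfmd,kptql,dykb] add [bqmdl,czoo,jbur] -> 8 lines: xsj rqbo ttn bqmdl czoo jbur nrya keom
Hunk 5: at line 2 remove [bqmdl,czoo] add [hui,eor] -> 8 lines: xsj rqbo ttn hui eor jbur nrya keom
Final line count: 8

Answer: 8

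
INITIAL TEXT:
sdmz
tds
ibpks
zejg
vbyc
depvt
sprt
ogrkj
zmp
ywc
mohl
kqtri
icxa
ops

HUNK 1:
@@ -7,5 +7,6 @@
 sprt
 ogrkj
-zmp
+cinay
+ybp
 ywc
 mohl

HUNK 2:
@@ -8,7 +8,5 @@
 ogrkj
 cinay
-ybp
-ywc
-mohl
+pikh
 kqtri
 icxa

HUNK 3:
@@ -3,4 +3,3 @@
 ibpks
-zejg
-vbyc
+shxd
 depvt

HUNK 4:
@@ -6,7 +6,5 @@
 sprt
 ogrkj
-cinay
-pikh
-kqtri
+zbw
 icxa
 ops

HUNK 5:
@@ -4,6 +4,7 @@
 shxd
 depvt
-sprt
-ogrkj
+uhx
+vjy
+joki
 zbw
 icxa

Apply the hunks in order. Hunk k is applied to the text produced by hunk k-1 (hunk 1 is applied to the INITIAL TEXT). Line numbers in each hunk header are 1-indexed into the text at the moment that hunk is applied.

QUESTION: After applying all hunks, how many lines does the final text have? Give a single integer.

Answer: 11

Derivation:
Hunk 1: at line 7 remove [zmp] add [cinay,ybp] -> 15 lines: sdmz tds ibpks zejg vbyc depvt sprt ogrkj cinay ybp ywc mohl kqtri icxa ops
Hunk 2: at line 8 remove [ybp,ywc,mohl] add [pikh] -> 13 lines: sdmz tds ibpks zejg vbyc depvt sprt ogrkj cinay pikh kqtri icxa ops
Hunk 3: at line 3 remove [zejg,vbyc] add [shxd] -> 12 lines: sdmz tds ibpks shxd depvt sprt ogrkj cinay pikh kqtri icxa ops
Hunk 4: at line 6 remove [cinay,pikh,kqtri] add [zbw] -> 10 lines: sdmz tds ibpks shxd depvt sprt ogrkj zbw icxa ops
Hunk 5: at line 4 remove [sprt,ogrkj] add [uhx,vjy,joki] -> 11 lines: sdmz tds ibpks shxd depvt uhx vjy joki zbw icxa ops
Final line count: 11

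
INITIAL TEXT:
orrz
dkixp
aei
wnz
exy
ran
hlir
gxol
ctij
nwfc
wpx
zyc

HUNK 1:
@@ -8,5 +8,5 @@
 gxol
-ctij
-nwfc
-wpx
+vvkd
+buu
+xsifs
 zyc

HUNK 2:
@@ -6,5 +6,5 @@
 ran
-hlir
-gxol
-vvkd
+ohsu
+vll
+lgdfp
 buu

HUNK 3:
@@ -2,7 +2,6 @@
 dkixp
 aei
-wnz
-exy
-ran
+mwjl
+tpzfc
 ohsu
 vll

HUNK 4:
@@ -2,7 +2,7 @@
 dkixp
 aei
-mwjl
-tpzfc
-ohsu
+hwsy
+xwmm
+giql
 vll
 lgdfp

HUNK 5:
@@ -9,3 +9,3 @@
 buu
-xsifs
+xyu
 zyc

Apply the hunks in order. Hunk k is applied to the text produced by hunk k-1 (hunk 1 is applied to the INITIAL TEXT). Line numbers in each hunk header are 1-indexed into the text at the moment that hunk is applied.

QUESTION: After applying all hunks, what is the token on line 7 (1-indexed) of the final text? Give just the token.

Answer: vll

Derivation:
Hunk 1: at line 8 remove [ctij,nwfc,wpx] add [vvkd,buu,xsifs] -> 12 lines: orrz dkixp aei wnz exy ran hlir gxol vvkd buu xsifs zyc
Hunk 2: at line 6 remove [hlir,gxol,vvkd] add [ohsu,vll,lgdfp] -> 12 lines: orrz dkixp aei wnz exy ran ohsu vll lgdfp buu xsifs zyc
Hunk 3: at line 2 remove [wnz,exy,ran] add [mwjl,tpzfc] -> 11 lines: orrz dkixp aei mwjl tpzfc ohsu vll lgdfp buu xsifs zyc
Hunk 4: at line 2 remove [mwjl,tpzfc,ohsu] add [hwsy,xwmm,giql] -> 11 lines: orrz dkixp aei hwsy xwmm giql vll lgdfp buu xsifs zyc
Hunk 5: at line 9 remove [xsifs] add [xyu] -> 11 lines: orrz dkixp aei hwsy xwmm giql vll lgdfp buu xyu zyc
Final line 7: vll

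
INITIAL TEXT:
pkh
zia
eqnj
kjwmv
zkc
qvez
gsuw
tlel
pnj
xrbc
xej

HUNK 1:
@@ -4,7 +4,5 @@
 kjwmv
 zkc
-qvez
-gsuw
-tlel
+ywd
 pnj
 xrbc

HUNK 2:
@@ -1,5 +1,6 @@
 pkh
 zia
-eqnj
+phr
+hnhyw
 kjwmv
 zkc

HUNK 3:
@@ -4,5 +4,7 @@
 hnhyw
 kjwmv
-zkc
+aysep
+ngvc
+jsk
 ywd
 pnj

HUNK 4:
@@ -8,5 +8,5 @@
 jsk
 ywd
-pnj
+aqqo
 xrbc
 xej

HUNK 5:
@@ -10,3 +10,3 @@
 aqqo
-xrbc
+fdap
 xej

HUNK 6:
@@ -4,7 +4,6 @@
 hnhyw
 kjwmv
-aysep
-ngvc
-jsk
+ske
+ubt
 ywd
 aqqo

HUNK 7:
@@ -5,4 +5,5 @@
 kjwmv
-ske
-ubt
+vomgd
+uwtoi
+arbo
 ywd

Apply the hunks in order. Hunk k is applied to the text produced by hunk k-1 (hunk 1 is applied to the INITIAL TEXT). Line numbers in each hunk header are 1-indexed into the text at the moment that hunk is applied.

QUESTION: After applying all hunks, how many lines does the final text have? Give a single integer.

Hunk 1: at line 4 remove [qvez,gsuw,tlel] add [ywd] -> 9 lines: pkh zia eqnj kjwmv zkc ywd pnj xrbc xej
Hunk 2: at line 1 remove [eqnj] add [phr,hnhyw] -> 10 lines: pkh zia phr hnhyw kjwmv zkc ywd pnj xrbc xej
Hunk 3: at line 4 remove [zkc] add [aysep,ngvc,jsk] -> 12 lines: pkh zia phr hnhyw kjwmv aysep ngvc jsk ywd pnj xrbc xej
Hunk 4: at line 8 remove [pnj] add [aqqo] -> 12 lines: pkh zia phr hnhyw kjwmv aysep ngvc jsk ywd aqqo xrbc xej
Hunk 5: at line 10 remove [xrbc] add [fdap] -> 12 lines: pkh zia phr hnhyw kjwmv aysep ngvc jsk ywd aqqo fdap xej
Hunk 6: at line 4 remove [aysep,ngvc,jsk] add [ske,ubt] -> 11 lines: pkh zia phr hnhyw kjwmv ske ubt ywd aqqo fdap xej
Hunk 7: at line 5 remove [ske,ubt] add [vomgd,uwtoi,arbo] -> 12 lines: pkh zia phr hnhyw kjwmv vomgd uwtoi arbo ywd aqqo fdap xej
Final line count: 12

Answer: 12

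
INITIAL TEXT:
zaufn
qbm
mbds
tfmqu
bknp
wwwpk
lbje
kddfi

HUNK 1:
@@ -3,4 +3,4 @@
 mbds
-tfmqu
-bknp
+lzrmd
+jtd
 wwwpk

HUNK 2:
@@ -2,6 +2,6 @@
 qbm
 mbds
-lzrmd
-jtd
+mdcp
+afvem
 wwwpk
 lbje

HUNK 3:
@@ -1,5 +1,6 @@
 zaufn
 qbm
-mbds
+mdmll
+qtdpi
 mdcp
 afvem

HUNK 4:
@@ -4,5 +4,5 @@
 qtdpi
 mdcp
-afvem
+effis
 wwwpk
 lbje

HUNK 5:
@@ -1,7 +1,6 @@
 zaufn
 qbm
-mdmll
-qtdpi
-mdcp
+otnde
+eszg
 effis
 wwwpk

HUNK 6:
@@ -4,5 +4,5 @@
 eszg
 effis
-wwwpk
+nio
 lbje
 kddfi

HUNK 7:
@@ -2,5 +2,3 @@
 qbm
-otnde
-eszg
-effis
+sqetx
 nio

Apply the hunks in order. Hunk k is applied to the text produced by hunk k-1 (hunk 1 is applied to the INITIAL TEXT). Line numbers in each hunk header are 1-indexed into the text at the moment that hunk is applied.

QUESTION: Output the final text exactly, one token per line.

Hunk 1: at line 3 remove [tfmqu,bknp] add [lzrmd,jtd] -> 8 lines: zaufn qbm mbds lzrmd jtd wwwpk lbje kddfi
Hunk 2: at line 2 remove [lzrmd,jtd] add [mdcp,afvem] -> 8 lines: zaufn qbm mbds mdcp afvem wwwpk lbje kddfi
Hunk 3: at line 1 remove [mbds] add [mdmll,qtdpi] -> 9 lines: zaufn qbm mdmll qtdpi mdcp afvem wwwpk lbje kddfi
Hunk 4: at line 4 remove [afvem] add [effis] -> 9 lines: zaufn qbm mdmll qtdpi mdcp effis wwwpk lbje kddfi
Hunk 5: at line 1 remove [mdmll,qtdpi,mdcp] add [otnde,eszg] -> 8 lines: zaufn qbm otnde eszg effis wwwpk lbje kddfi
Hunk 6: at line 4 remove [wwwpk] add [nio] -> 8 lines: zaufn qbm otnde eszg effis nio lbje kddfi
Hunk 7: at line 2 remove [otnde,eszg,effis] add [sqetx] -> 6 lines: zaufn qbm sqetx nio lbje kddfi

Answer: zaufn
qbm
sqetx
nio
lbje
kddfi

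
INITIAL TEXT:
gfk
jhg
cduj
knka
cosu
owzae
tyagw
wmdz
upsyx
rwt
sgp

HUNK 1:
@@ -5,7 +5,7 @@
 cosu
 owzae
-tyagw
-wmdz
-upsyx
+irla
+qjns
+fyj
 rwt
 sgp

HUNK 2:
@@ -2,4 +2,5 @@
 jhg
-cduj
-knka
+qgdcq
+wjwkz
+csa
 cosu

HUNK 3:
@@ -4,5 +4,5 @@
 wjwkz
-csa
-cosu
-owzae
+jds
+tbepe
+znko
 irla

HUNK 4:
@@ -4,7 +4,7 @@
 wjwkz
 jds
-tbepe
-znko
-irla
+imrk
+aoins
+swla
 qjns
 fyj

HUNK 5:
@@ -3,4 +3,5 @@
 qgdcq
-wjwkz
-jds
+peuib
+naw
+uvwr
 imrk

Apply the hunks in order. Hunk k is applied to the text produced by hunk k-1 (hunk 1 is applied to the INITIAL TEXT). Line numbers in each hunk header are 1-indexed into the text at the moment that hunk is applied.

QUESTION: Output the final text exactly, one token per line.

Answer: gfk
jhg
qgdcq
peuib
naw
uvwr
imrk
aoins
swla
qjns
fyj
rwt
sgp

Derivation:
Hunk 1: at line 5 remove [tyagw,wmdz,upsyx] add [irla,qjns,fyj] -> 11 lines: gfk jhg cduj knka cosu owzae irla qjns fyj rwt sgp
Hunk 2: at line 2 remove [cduj,knka] add [qgdcq,wjwkz,csa] -> 12 lines: gfk jhg qgdcq wjwkz csa cosu owzae irla qjns fyj rwt sgp
Hunk 3: at line 4 remove [csa,cosu,owzae] add [jds,tbepe,znko] -> 12 lines: gfk jhg qgdcq wjwkz jds tbepe znko irla qjns fyj rwt sgp
Hunk 4: at line 4 remove [tbepe,znko,irla] add [imrk,aoins,swla] -> 12 lines: gfk jhg qgdcq wjwkz jds imrk aoins swla qjns fyj rwt sgp
Hunk 5: at line 3 remove [wjwkz,jds] add [peuib,naw,uvwr] -> 13 lines: gfk jhg qgdcq peuib naw uvwr imrk aoins swla qjns fyj rwt sgp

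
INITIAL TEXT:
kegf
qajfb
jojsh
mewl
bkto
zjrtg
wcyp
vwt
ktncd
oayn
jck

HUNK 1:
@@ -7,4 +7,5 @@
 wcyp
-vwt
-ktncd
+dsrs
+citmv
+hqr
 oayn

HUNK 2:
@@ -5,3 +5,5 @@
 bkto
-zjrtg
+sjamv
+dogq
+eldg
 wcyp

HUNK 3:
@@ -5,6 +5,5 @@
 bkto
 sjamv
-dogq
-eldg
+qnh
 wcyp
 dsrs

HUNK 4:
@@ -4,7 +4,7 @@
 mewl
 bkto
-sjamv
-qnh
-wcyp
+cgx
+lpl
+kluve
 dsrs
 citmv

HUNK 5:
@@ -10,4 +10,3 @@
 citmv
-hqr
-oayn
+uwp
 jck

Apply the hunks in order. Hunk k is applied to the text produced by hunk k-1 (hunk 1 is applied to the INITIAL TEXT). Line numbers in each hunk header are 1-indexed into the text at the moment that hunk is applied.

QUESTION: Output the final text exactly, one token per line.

Hunk 1: at line 7 remove [vwt,ktncd] add [dsrs,citmv,hqr] -> 12 lines: kegf qajfb jojsh mewl bkto zjrtg wcyp dsrs citmv hqr oayn jck
Hunk 2: at line 5 remove [zjrtg] add [sjamv,dogq,eldg] -> 14 lines: kegf qajfb jojsh mewl bkto sjamv dogq eldg wcyp dsrs citmv hqr oayn jck
Hunk 3: at line 5 remove [dogq,eldg] add [qnh] -> 13 lines: kegf qajfb jojsh mewl bkto sjamv qnh wcyp dsrs citmv hqr oayn jck
Hunk 4: at line 4 remove [sjamv,qnh,wcyp] add [cgx,lpl,kluve] -> 13 lines: kegf qajfb jojsh mewl bkto cgx lpl kluve dsrs citmv hqr oayn jck
Hunk 5: at line 10 remove [hqr,oayn] add [uwp] -> 12 lines: kegf qajfb jojsh mewl bkto cgx lpl kluve dsrs citmv uwp jck

Answer: kegf
qajfb
jojsh
mewl
bkto
cgx
lpl
kluve
dsrs
citmv
uwp
jck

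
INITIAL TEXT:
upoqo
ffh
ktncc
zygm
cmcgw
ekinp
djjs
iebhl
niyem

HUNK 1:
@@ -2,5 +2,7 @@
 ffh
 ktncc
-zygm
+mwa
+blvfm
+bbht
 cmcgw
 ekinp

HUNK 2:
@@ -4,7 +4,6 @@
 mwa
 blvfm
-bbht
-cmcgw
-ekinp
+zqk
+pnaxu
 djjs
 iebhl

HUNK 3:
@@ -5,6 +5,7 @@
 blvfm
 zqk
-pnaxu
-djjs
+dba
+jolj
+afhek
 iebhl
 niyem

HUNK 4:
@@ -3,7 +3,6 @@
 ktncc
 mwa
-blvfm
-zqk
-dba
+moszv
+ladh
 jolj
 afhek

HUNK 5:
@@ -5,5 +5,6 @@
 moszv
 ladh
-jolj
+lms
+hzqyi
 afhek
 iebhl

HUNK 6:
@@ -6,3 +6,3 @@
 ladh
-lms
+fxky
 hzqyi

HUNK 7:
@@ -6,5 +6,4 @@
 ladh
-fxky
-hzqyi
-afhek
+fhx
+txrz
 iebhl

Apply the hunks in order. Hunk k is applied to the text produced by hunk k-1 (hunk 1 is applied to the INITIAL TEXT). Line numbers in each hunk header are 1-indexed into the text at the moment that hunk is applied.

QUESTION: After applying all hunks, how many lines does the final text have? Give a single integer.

Answer: 10

Derivation:
Hunk 1: at line 2 remove [zygm] add [mwa,blvfm,bbht] -> 11 lines: upoqo ffh ktncc mwa blvfm bbht cmcgw ekinp djjs iebhl niyem
Hunk 2: at line 4 remove [bbht,cmcgw,ekinp] add [zqk,pnaxu] -> 10 lines: upoqo ffh ktncc mwa blvfm zqk pnaxu djjs iebhl niyem
Hunk 3: at line 5 remove [pnaxu,djjs] add [dba,jolj,afhek] -> 11 lines: upoqo ffh ktncc mwa blvfm zqk dba jolj afhek iebhl niyem
Hunk 4: at line 3 remove [blvfm,zqk,dba] add [moszv,ladh] -> 10 lines: upoqo ffh ktncc mwa moszv ladh jolj afhek iebhl niyem
Hunk 5: at line 5 remove [jolj] add [lms,hzqyi] -> 11 lines: upoqo ffh ktncc mwa moszv ladh lms hzqyi afhek iebhl niyem
Hunk 6: at line 6 remove [lms] add [fxky] -> 11 lines: upoqo ffh ktncc mwa moszv ladh fxky hzqyi afhek iebhl niyem
Hunk 7: at line 6 remove [fxky,hzqyi,afhek] add [fhx,txrz] -> 10 lines: upoqo ffh ktncc mwa moszv ladh fhx txrz iebhl niyem
Final line count: 10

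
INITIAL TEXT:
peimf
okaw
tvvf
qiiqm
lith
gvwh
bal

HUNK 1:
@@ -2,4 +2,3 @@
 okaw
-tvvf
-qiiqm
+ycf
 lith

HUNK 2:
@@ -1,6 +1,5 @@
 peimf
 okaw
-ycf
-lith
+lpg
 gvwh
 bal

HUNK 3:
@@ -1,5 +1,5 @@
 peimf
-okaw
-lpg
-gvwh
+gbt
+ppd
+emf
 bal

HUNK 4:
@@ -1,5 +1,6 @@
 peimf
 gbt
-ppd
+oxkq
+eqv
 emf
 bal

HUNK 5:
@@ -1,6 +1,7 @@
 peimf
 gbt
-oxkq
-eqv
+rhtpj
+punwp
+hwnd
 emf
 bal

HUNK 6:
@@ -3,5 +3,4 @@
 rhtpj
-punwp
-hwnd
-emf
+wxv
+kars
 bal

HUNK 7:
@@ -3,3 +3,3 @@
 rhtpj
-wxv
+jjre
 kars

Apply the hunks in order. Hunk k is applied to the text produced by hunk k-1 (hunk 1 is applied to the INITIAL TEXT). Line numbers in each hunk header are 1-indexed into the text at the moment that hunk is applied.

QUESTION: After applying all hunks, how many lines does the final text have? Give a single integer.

Answer: 6

Derivation:
Hunk 1: at line 2 remove [tvvf,qiiqm] add [ycf] -> 6 lines: peimf okaw ycf lith gvwh bal
Hunk 2: at line 1 remove [ycf,lith] add [lpg] -> 5 lines: peimf okaw lpg gvwh bal
Hunk 3: at line 1 remove [okaw,lpg,gvwh] add [gbt,ppd,emf] -> 5 lines: peimf gbt ppd emf bal
Hunk 4: at line 1 remove [ppd] add [oxkq,eqv] -> 6 lines: peimf gbt oxkq eqv emf bal
Hunk 5: at line 1 remove [oxkq,eqv] add [rhtpj,punwp,hwnd] -> 7 lines: peimf gbt rhtpj punwp hwnd emf bal
Hunk 6: at line 3 remove [punwp,hwnd,emf] add [wxv,kars] -> 6 lines: peimf gbt rhtpj wxv kars bal
Hunk 7: at line 3 remove [wxv] add [jjre] -> 6 lines: peimf gbt rhtpj jjre kars bal
Final line count: 6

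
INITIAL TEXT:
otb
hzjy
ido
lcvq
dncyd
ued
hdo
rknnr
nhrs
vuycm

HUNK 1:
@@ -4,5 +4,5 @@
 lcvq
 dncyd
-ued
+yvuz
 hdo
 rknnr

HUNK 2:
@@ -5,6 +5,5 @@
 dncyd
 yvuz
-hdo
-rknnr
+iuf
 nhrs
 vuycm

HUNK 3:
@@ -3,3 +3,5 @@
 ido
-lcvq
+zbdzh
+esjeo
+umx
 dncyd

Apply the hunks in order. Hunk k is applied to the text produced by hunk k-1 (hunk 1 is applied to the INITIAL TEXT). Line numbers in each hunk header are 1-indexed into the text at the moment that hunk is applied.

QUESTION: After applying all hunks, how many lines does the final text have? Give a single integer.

Answer: 11

Derivation:
Hunk 1: at line 4 remove [ued] add [yvuz] -> 10 lines: otb hzjy ido lcvq dncyd yvuz hdo rknnr nhrs vuycm
Hunk 2: at line 5 remove [hdo,rknnr] add [iuf] -> 9 lines: otb hzjy ido lcvq dncyd yvuz iuf nhrs vuycm
Hunk 3: at line 3 remove [lcvq] add [zbdzh,esjeo,umx] -> 11 lines: otb hzjy ido zbdzh esjeo umx dncyd yvuz iuf nhrs vuycm
Final line count: 11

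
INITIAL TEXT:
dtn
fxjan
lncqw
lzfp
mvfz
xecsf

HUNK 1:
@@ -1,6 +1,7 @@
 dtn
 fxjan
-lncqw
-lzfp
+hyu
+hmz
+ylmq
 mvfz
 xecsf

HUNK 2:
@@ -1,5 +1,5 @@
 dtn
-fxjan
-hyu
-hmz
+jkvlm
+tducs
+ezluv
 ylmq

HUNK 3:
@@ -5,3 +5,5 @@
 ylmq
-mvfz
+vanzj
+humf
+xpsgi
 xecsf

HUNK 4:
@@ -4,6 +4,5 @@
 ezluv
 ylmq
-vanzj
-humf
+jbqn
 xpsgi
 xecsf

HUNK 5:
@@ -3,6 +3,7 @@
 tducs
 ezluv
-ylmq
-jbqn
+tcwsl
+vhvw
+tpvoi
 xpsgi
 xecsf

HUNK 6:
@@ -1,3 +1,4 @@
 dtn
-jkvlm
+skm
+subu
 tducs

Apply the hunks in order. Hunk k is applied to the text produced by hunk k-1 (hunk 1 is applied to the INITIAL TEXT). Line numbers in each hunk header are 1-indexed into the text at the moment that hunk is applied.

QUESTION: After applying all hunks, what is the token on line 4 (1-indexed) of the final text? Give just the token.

Hunk 1: at line 1 remove [lncqw,lzfp] add [hyu,hmz,ylmq] -> 7 lines: dtn fxjan hyu hmz ylmq mvfz xecsf
Hunk 2: at line 1 remove [fxjan,hyu,hmz] add [jkvlm,tducs,ezluv] -> 7 lines: dtn jkvlm tducs ezluv ylmq mvfz xecsf
Hunk 3: at line 5 remove [mvfz] add [vanzj,humf,xpsgi] -> 9 lines: dtn jkvlm tducs ezluv ylmq vanzj humf xpsgi xecsf
Hunk 4: at line 4 remove [vanzj,humf] add [jbqn] -> 8 lines: dtn jkvlm tducs ezluv ylmq jbqn xpsgi xecsf
Hunk 5: at line 3 remove [ylmq,jbqn] add [tcwsl,vhvw,tpvoi] -> 9 lines: dtn jkvlm tducs ezluv tcwsl vhvw tpvoi xpsgi xecsf
Hunk 6: at line 1 remove [jkvlm] add [skm,subu] -> 10 lines: dtn skm subu tducs ezluv tcwsl vhvw tpvoi xpsgi xecsf
Final line 4: tducs

Answer: tducs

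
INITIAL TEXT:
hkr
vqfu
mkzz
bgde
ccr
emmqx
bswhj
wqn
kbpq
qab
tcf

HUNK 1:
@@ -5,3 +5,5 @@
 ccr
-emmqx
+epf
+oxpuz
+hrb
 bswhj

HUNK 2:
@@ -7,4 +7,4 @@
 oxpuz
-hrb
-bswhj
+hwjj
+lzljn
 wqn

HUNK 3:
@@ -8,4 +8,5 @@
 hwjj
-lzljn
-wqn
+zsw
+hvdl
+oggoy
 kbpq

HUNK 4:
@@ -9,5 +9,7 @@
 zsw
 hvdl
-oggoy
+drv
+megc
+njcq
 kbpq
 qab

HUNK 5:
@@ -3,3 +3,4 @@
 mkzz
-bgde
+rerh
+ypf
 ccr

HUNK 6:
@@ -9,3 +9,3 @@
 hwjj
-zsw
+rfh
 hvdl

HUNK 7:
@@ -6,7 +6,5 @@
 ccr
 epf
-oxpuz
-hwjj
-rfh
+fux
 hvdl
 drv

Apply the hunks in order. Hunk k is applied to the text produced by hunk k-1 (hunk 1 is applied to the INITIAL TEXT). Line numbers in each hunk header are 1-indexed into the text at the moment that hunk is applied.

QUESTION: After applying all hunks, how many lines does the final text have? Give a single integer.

Answer: 15

Derivation:
Hunk 1: at line 5 remove [emmqx] add [epf,oxpuz,hrb] -> 13 lines: hkr vqfu mkzz bgde ccr epf oxpuz hrb bswhj wqn kbpq qab tcf
Hunk 2: at line 7 remove [hrb,bswhj] add [hwjj,lzljn] -> 13 lines: hkr vqfu mkzz bgde ccr epf oxpuz hwjj lzljn wqn kbpq qab tcf
Hunk 3: at line 8 remove [lzljn,wqn] add [zsw,hvdl,oggoy] -> 14 lines: hkr vqfu mkzz bgde ccr epf oxpuz hwjj zsw hvdl oggoy kbpq qab tcf
Hunk 4: at line 9 remove [oggoy] add [drv,megc,njcq] -> 16 lines: hkr vqfu mkzz bgde ccr epf oxpuz hwjj zsw hvdl drv megc njcq kbpq qab tcf
Hunk 5: at line 3 remove [bgde] add [rerh,ypf] -> 17 lines: hkr vqfu mkzz rerh ypf ccr epf oxpuz hwjj zsw hvdl drv megc njcq kbpq qab tcf
Hunk 6: at line 9 remove [zsw] add [rfh] -> 17 lines: hkr vqfu mkzz rerh ypf ccr epf oxpuz hwjj rfh hvdl drv megc njcq kbpq qab tcf
Hunk 7: at line 6 remove [oxpuz,hwjj,rfh] add [fux] -> 15 lines: hkr vqfu mkzz rerh ypf ccr epf fux hvdl drv megc njcq kbpq qab tcf
Final line count: 15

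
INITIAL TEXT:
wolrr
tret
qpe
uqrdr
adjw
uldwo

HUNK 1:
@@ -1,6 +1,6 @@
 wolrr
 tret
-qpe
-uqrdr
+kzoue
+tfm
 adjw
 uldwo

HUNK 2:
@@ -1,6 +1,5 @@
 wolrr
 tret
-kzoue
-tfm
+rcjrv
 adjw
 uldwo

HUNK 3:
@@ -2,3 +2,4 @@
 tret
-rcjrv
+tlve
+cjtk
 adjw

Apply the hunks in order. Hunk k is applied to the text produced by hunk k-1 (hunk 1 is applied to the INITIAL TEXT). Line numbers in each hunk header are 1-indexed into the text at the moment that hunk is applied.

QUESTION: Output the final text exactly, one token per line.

Hunk 1: at line 1 remove [qpe,uqrdr] add [kzoue,tfm] -> 6 lines: wolrr tret kzoue tfm adjw uldwo
Hunk 2: at line 1 remove [kzoue,tfm] add [rcjrv] -> 5 lines: wolrr tret rcjrv adjw uldwo
Hunk 3: at line 2 remove [rcjrv] add [tlve,cjtk] -> 6 lines: wolrr tret tlve cjtk adjw uldwo

Answer: wolrr
tret
tlve
cjtk
adjw
uldwo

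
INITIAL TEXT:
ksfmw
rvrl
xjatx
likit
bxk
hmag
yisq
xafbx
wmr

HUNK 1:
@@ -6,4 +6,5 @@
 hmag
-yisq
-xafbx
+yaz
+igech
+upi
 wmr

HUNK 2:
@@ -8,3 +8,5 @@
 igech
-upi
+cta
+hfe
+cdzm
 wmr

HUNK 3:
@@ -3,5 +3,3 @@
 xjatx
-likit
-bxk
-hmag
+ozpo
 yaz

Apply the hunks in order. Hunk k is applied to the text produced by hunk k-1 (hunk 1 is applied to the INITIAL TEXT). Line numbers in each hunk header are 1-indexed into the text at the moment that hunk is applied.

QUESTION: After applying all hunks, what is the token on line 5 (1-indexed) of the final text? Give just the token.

Hunk 1: at line 6 remove [yisq,xafbx] add [yaz,igech,upi] -> 10 lines: ksfmw rvrl xjatx likit bxk hmag yaz igech upi wmr
Hunk 2: at line 8 remove [upi] add [cta,hfe,cdzm] -> 12 lines: ksfmw rvrl xjatx likit bxk hmag yaz igech cta hfe cdzm wmr
Hunk 3: at line 3 remove [likit,bxk,hmag] add [ozpo] -> 10 lines: ksfmw rvrl xjatx ozpo yaz igech cta hfe cdzm wmr
Final line 5: yaz

Answer: yaz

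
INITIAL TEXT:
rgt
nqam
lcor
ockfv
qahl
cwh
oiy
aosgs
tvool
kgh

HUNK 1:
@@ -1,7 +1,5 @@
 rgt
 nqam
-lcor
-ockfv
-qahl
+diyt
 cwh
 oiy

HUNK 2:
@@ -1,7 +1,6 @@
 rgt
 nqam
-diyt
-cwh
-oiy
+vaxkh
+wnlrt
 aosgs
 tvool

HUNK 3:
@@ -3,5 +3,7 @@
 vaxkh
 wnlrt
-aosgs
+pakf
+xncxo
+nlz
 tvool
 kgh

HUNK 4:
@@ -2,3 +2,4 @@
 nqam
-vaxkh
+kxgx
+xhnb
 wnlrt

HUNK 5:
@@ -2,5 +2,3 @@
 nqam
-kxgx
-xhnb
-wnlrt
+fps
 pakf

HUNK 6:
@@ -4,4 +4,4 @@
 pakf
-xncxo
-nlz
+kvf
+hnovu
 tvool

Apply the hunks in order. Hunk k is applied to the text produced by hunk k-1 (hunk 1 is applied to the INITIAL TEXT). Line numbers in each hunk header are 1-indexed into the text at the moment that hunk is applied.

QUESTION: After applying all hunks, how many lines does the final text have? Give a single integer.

Hunk 1: at line 1 remove [lcor,ockfv,qahl] add [diyt] -> 8 lines: rgt nqam diyt cwh oiy aosgs tvool kgh
Hunk 2: at line 1 remove [diyt,cwh,oiy] add [vaxkh,wnlrt] -> 7 lines: rgt nqam vaxkh wnlrt aosgs tvool kgh
Hunk 3: at line 3 remove [aosgs] add [pakf,xncxo,nlz] -> 9 lines: rgt nqam vaxkh wnlrt pakf xncxo nlz tvool kgh
Hunk 4: at line 2 remove [vaxkh] add [kxgx,xhnb] -> 10 lines: rgt nqam kxgx xhnb wnlrt pakf xncxo nlz tvool kgh
Hunk 5: at line 2 remove [kxgx,xhnb,wnlrt] add [fps] -> 8 lines: rgt nqam fps pakf xncxo nlz tvool kgh
Hunk 6: at line 4 remove [xncxo,nlz] add [kvf,hnovu] -> 8 lines: rgt nqam fps pakf kvf hnovu tvool kgh
Final line count: 8

Answer: 8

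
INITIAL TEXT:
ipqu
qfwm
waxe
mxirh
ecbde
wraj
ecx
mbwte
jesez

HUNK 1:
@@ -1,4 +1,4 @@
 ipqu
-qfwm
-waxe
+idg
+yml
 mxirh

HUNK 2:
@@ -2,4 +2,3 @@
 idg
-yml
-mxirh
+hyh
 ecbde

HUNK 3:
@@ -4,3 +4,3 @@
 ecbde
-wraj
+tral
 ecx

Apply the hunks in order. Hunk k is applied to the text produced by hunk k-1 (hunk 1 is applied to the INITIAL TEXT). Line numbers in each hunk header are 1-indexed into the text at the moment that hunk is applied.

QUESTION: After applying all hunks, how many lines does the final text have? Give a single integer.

Hunk 1: at line 1 remove [qfwm,waxe] add [idg,yml] -> 9 lines: ipqu idg yml mxirh ecbde wraj ecx mbwte jesez
Hunk 2: at line 2 remove [yml,mxirh] add [hyh] -> 8 lines: ipqu idg hyh ecbde wraj ecx mbwte jesez
Hunk 3: at line 4 remove [wraj] add [tral] -> 8 lines: ipqu idg hyh ecbde tral ecx mbwte jesez
Final line count: 8

Answer: 8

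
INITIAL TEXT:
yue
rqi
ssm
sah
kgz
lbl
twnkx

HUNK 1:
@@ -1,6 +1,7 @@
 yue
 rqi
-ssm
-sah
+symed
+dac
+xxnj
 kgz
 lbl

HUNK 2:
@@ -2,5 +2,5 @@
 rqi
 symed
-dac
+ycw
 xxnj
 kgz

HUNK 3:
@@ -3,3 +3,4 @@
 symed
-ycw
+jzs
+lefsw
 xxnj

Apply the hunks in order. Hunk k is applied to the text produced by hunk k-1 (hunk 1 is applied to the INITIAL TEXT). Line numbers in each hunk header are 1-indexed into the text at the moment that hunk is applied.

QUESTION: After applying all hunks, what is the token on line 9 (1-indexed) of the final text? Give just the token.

Answer: twnkx

Derivation:
Hunk 1: at line 1 remove [ssm,sah] add [symed,dac,xxnj] -> 8 lines: yue rqi symed dac xxnj kgz lbl twnkx
Hunk 2: at line 2 remove [dac] add [ycw] -> 8 lines: yue rqi symed ycw xxnj kgz lbl twnkx
Hunk 3: at line 3 remove [ycw] add [jzs,lefsw] -> 9 lines: yue rqi symed jzs lefsw xxnj kgz lbl twnkx
Final line 9: twnkx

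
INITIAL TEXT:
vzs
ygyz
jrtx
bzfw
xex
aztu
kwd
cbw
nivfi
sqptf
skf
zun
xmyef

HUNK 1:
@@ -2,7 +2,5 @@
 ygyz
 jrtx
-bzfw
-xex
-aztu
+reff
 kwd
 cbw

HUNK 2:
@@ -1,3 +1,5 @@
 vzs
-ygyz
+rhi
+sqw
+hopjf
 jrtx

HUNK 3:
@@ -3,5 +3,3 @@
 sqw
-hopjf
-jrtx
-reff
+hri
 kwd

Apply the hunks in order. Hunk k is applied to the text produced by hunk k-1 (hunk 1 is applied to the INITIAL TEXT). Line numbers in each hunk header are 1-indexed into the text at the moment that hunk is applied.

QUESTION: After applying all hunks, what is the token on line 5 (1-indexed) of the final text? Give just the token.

Hunk 1: at line 2 remove [bzfw,xex,aztu] add [reff] -> 11 lines: vzs ygyz jrtx reff kwd cbw nivfi sqptf skf zun xmyef
Hunk 2: at line 1 remove [ygyz] add [rhi,sqw,hopjf] -> 13 lines: vzs rhi sqw hopjf jrtx reff kwd cbw nivfi sqptf skf zun xmyef
Hunk 3: at line 3 remove [hopjf,jrtx,reff] add [hri] -> 11 lines: vzs rhi sqw hri kwd cbw nivfi sqptf skf zun xmyef
Final line 5: kwd

Answer: kwd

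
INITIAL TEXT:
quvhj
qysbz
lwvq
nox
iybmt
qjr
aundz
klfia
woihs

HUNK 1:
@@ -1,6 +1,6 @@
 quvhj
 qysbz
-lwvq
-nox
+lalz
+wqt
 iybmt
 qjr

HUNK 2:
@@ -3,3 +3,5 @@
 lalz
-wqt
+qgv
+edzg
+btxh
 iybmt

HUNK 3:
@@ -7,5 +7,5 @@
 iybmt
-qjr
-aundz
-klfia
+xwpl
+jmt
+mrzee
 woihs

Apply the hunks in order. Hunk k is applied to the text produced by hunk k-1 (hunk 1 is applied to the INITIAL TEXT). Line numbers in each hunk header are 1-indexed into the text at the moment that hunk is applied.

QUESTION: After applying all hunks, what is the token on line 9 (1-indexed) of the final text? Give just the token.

Hunk 1: at line 1 remove [lwvq,nox] add [lalz,wqt] -> 9 lines: quvhj qysbz lalz wqt iybmt qjr aundz klfia woihs
Hunk 2: at line 3 remove [wqt] add [qgv,edzg,btxh] -> 11 lines: quvhj qysbz lalz qgv edzg btxh iybmt qjr aundz klfia woihs
Hunk 3: at line 7 remove [qjr,aundz,klfia] add [xwpl,jmt,mrzee] -> 11 lines: quvhj qysbz lalz qgv edzg btxh iybmt xwpl jmt mrzee woihs
Final line 9: jmt

Answer: jmt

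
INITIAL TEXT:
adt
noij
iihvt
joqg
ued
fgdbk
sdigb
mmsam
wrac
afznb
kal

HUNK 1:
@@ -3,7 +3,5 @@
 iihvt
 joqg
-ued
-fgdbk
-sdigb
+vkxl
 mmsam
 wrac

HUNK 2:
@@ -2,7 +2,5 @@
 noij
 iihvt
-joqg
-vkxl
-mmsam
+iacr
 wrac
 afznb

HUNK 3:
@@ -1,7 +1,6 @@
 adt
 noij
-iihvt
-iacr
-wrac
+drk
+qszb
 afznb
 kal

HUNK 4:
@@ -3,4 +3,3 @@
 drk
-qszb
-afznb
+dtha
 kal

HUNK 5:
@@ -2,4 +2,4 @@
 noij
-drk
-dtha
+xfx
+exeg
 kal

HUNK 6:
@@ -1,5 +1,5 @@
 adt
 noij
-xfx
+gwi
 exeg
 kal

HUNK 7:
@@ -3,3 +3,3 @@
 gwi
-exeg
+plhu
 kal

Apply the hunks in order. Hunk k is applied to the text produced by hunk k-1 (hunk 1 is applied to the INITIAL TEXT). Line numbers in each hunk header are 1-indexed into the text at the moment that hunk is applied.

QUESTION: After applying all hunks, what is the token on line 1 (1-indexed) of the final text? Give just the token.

Hunk 1: at line 3 remove [ued,fgdbk,sdigb] add [vkxl] -> 9 lines: adt noij iihvt joqg vkxl mmsam wrac afznb kal
Hunk 2: at line 2 remove [joqg,vkxl,mmsam] add [iacr] -> 7 lines: adt noij iihvt iacr wrac afznb kal
Hunk 3: at line 1 remove [iihvt,iacr,wrac] add [drk,qszb] -> 6 lines: adt noij drk qszb afznb kal
Hunk 4: at line 3 remove [qszb,afznb] add [dtha] -> 5 lines: adt noij drk dtha kal
Hunk 5: at line 2 remove [drk,dtha] add [xfx,exeg] -> 5 lines: adt noij xfx exeg kal
Hunk 6: at line 1 remove [xfx] add [gwi] -> 5 lines: adt noij gwi exeg kal
Hunk 7: at line 3 remove [exeg] add [plhu] -> 5 lines: adt noij gwi plhu kal
Final line 1: adt

Answer: adt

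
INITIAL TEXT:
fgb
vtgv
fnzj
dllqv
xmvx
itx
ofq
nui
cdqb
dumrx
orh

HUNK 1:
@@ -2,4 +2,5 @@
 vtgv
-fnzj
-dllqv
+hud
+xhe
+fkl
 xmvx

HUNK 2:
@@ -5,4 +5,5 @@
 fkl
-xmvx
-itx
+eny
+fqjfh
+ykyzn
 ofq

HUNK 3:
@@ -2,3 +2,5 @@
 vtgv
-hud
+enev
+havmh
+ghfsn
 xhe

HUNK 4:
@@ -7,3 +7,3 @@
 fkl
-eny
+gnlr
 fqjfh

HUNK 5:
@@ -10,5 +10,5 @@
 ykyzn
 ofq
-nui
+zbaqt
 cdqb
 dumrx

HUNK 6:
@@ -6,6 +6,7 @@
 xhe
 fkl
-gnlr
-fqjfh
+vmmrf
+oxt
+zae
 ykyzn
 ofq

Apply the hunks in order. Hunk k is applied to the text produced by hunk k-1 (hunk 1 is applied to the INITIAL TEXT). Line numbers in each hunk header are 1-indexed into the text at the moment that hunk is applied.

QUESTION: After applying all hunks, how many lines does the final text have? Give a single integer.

Answer: 16

Derivation:
Hunk 1: at line 2 remove [fnzj,dllqv] add [hud,xhe,fkl] -> 12 lines: fgb vtgv hud xhe fkl xmvx itx ofq nui cdqb dumrx orh
Hunk 2: at line 5 remove [xmvx,itx] add [eny,fqjfh,ykyzn] -> 13 lines: fgb vtgv hud xhe fkl eny fqjfh ykyzn ofq nui cdqb dumrx orh
Hunk 3: at line 2 remove [hud] add [enev,havmh,ghfsn] -> 15 lines: fgb vtgv enev havmh ghfsn xhe fkl eny fqjfh ykyzn ofq nui cdqb dumrx orh
Hunk 4: at line 7 remove [eny] add [gnlr] -> 15 lines: fgb vtgv enev havmh ghfsn xhe fkl gnlr fqjfh ykyzn ofq nui cdqb dumrx orh
Hunk 5: at line 10 remove [nui] add [zbaqt] -> 15 lines: fgb vtgv enev havmh ghfsn xhe fkl gnlr fqjfh ykyzn ofq zbaqt cdqb dumrx orh
Hunk 6: at line 6 remove [gnlr,fqjfh] add [vmmrf,oxt,zae] -> 16 lines: fgb vtgv enev havmh ghfsn xhe fkl vmmrf oxt zae ykyzn ofq zbaqt cdqb dumrx orh
Final line count: 16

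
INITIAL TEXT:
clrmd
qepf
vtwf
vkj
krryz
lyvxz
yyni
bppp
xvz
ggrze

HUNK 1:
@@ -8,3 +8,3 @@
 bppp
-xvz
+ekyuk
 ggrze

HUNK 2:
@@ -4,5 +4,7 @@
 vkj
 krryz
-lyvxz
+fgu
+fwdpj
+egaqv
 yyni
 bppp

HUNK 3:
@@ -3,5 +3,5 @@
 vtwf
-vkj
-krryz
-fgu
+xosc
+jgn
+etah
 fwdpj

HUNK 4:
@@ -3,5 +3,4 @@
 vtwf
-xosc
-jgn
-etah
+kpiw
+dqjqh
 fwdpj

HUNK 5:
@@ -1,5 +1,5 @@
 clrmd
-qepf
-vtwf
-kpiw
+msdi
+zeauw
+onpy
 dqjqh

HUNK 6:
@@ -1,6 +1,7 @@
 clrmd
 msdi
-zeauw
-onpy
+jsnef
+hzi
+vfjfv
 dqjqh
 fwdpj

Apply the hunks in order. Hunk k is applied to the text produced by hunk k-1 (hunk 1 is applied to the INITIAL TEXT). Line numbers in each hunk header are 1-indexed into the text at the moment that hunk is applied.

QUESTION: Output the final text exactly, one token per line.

Hunk 1: at line 8 remove [xvz] add [ekyuk] -> 10 lines: clrmd qepf vtwf vkj krryz lyvxz yyni bppp ekyuk ggrze
Hunk 2: at line 4 remove [lyvxz] add [fgu,fwdpj,egaqv] -> 12 lines: clrmd qepf vtwf vkj krryz fgu fwdpj egaqv yyni bppp ekyuk ggrze
Hunk 3: at line 3 remove [vkj,krryz,fgu] add [xosc,jgn,etah] -> 12 lines: clrmd qepf vtwf xosc jgn etah fwdpj egaqv yyni bppp ekyuk ggrze
Hunk 4: at line 3 remove [xosc,jgn,etah] add [kpiw,dqjqh] -> 11 lines: clrmd qepf vtwf kpiw dqjqh fwdpj egaqv yyni bppp ekyuk ggrze
Hunk 5: at line 1 remove [qepf,vtwf,kpiw] add [msdi,zeauw,onpy] -> 11 lines: clrmd msdi zeauw onpy dqjqh fwdpj egaqv yyni bppp ekyuk ggrze
Hunk 6: at line 1 remove [zeauw,onpy] add [jsnef,hzi,vfjfv] -> 12 lines: clrmd msdi jsnef hzi vfjfv dqjqh fwdpj egaqv yyni bppp ekyuk ggrze

Answer: clrmd
msdi
jsnef
hzi
vfjfv
dqjqh
fwdpj
egaqv
yyni
bppp
ekyuk
ggrze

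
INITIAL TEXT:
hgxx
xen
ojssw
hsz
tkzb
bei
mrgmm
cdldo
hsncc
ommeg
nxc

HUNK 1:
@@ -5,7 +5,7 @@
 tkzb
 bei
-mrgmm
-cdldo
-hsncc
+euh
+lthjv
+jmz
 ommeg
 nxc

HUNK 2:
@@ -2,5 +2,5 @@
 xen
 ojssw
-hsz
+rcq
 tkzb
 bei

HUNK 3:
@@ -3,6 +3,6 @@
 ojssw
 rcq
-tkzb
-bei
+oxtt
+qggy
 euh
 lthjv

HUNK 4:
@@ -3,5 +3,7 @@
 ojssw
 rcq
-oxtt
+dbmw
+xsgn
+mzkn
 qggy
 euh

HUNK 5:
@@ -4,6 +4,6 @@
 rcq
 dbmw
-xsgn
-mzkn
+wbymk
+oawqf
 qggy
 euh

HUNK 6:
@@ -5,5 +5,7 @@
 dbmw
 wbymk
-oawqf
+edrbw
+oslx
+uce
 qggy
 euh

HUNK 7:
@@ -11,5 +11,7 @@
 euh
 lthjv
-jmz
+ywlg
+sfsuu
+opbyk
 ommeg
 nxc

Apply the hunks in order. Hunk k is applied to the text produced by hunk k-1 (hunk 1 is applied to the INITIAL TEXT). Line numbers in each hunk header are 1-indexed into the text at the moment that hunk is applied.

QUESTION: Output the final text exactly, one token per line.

Hunk 1: at line 5 remove [mrgmm,cdldo,hsncc] add [euh,lthjv,jmz] -> 11 lines: hgxx xen ojssw hsz tkzb bei euh lthjv jmz ommeg nxc
Hunk 2: at line 2 remove [hsz] add [rcq] -> 11 lines: hgxx xen ojssw rcq tkzb bei euh lthjv jmz ommeg nxc
Hunk 3: at line 3 remove [tkzb,bei] add [oxtt,qggy] -> 11 lines: hgxx xen ojssw rcq oxtt qggy euh lthjv jmz ommeg nxc
Hunk 4: at line 3 remove [oxtt] add [dbmw,xsgn,mzkn] -> 13 lines: hgxx xen ojssw rcq dbmw xsgn mzkn qggy euh lthjv jmz ommeg nxc
Hunk 5: at line 4 remove [xsgn,mzkn] add [wbymk,oawqf] -> 13 lines: hgxx xen ojssw rcq dbmw wbymk oawqf qggy euh lthjv jmz ommeg nxc
Hunk 6: at line 5 remove [oawqf] add [edrbw,oslx,uce] -> 15 lines: hgxx xen ojssw rcq dbmw wbymk edrbw oslx uce qggy euh lthjv jmz ommeg nxc
Hunk 7: at line 11 remove [jmz] add [ywlg,sfsuu,opbyk] -> 17 lines: hgxx xen ojssw rcq dbmw wbymk edrbw oslx uce qggy euh lthjv ywlg sfsuu opbyk ommeg nxc

Answer: hgxx
xen
ojssw
rcq
dbmw
wbymk
edrbw
oslx
uce
qggy
euh
lthjv
ywlg
sfsuu
opbyk
ommeg
nxc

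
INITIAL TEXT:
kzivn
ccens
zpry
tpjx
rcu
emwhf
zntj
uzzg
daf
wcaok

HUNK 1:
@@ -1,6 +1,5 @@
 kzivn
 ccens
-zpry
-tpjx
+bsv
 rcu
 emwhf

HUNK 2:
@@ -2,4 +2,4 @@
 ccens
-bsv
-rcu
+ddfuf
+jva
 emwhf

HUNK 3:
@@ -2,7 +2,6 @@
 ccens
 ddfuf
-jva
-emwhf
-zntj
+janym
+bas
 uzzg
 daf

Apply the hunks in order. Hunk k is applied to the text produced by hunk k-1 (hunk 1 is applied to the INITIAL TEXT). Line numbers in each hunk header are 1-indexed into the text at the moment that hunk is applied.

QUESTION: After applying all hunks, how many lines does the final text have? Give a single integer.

Hunk 1: at line 1 remove [zpry,tpjx] add [bsv] -> 9 lines: kzivn ccens bsv rcu emwhf zntj uzzg daf wcaok
Hunk 2: at line 2 remove [bsv,rcu] add [ddfuf,jva] -> 9 lines: kzivn ccens ddfuf jva emwhf zntj uzzg daf wcaok
Hunk 3: at line 2 remove [jva,emwhf,zntj] add [janym,bas] -> 8 lines: kzivn ccens ddfuf janym bas uzzg daf wcaok
Final line count: 8

Answer: 8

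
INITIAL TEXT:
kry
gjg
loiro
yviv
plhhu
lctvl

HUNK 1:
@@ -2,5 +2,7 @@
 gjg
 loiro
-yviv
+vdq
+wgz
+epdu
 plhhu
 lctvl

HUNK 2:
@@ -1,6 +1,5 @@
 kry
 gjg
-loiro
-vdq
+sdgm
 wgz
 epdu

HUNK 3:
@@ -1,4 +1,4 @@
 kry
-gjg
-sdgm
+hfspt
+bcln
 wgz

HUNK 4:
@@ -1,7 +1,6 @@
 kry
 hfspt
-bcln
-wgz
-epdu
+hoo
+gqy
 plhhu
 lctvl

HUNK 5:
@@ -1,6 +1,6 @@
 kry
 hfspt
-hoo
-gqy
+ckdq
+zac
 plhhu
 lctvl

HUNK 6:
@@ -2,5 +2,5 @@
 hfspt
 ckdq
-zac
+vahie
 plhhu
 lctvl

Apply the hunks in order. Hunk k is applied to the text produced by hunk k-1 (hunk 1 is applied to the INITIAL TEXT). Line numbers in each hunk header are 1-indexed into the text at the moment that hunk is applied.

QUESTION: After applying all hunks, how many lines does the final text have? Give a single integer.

Answer: 6

Derivation:
Hunk 1: at line 2 remove [yviv] add [vdq,wgz,epdu] -> 8 lines: kry gjg loiro vdq wgz epdu plhhu lctvl
Hunk 2: at line 1 remove [loiro,vdq] add [sdgm] -> 7 lines: kry gjg sdgm wgz epdu plhhu lctvl
Hunk 3: at line 1 remove [gjg,sdgm] add [hfspt,bcln] -> 7 lines: kry hfspt bcln wgz epdu plhhu lctvl
Hunk 4: at line 1 remove [bcln,wgz,epdu] add [hoo,gqy] -> 6 lines: kry hfspt hoo gqy plhhu lctvl
Hunk 5: at line 1 remove [hoo,gqy] add [ckdq,zac] -> 6 lines: kry hfspt ckdq zac plhhu lctvl
Hunk 6: at line 2 remove [zac] add [vahie] -> 6 lines: kry hfspt ckdq vahie plhhu lctvl
Final line count: 6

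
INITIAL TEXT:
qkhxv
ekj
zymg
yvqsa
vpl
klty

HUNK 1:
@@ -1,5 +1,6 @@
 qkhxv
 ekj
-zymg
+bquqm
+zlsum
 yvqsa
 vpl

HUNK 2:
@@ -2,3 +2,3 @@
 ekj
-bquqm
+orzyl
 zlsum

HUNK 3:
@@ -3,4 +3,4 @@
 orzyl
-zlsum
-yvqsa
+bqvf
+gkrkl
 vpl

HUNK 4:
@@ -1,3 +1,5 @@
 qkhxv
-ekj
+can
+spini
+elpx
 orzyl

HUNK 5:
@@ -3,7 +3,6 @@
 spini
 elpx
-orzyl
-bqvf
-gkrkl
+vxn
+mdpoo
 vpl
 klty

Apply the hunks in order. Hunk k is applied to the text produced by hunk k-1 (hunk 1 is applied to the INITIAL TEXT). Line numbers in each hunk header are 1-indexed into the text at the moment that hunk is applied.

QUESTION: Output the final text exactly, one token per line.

Hunk 1: at line 1 remove [zymg] add [bquqm,zlsum] -> 7 lines: qkhxv ekj bquqm zlsum yvqsa vpl klty
Hunk 2: at line 2 remove [bquqm] add [orzyl] -> 7 lines: qkhxv ekj orzyl zlsum yvqsa vpl klty
Hunk 3: at line 3 remove [zlsum,yvqsa] add [bqvf,gkrkl] -> 7 lines: qkhxv ekj orzyl bqvf gkrkl vpl klty
Hunk 4: at line 1 remove [ekj] add [can,spini,elpx] -> 9 lines: qkhxv can spini elpx orzyl bqvf gkrkl vpl klty
Hunk 5: at line 3 remove [orzyl,bqvf,gkrkl] add [vxn,mdpoo] -> 8 lines: qkhxv can spini elpx vxn mdpoo vpl klty

Answer: qkhxv
can
spini
elpx
vxn
mdpoo
vpl
klty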